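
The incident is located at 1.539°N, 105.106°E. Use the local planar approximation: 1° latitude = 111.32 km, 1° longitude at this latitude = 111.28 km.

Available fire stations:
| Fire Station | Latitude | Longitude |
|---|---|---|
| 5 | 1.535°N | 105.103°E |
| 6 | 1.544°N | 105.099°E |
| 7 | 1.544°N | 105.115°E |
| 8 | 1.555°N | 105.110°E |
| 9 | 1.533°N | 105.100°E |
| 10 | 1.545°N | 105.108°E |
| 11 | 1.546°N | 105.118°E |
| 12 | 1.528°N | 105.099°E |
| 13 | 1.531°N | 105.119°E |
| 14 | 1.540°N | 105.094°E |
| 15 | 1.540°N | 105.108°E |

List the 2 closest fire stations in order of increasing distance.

Distances from 1.539°N, 105.106°E:
5: √((-0.004·111.32)² + (-0.003·111.28)²) = √(0.19827 + 0.11145) = 0.557 km
6: √((0.005·111.32)² + (-0.007·111.28)²) = √(0.30980 + 0.60678) = 0.957 km
7: √((0.005·111.32)² + (0.009·111.28)²) = √(0.30980 + 1.00304) = 1.146 km
8: √((0.016·111.32)² + (0.004·111.28)²) = √(3.17239 + 0.19813) = 1.836 km
9: √((-0.006·111.32)² + (-0.006·111.28)²) = √(0.44612 + 0.44580) = 0.944 km
10: √((0.006·111.32)² + (0.002·111.28)²) = √(0.44612 + 0.04953) = 0.704 km
11: √((0.007·111.32)² + (0.012·111.28)²) = √(0.60721 + 1.78319) = 1.546 km
12: √((-0.011·111.32)² + (-0.007·111.28)²) = √(1.49945 + 0.60678) = 1.451 km
13: √((-0.008·111.32)² + (0.013·111.28)²) = √(0.79310 + 2.09277) = 1.699 km
14: √((0.001·111.32)² + (-0.012·111.28)²) = √(0.01239 + 1.78319) = 1.340 km
15: √((0.001·111.32)² + (0.002·111.28)²) = √(0.01239 + 0.04953) = 0.249 km
Sorted: 15 (0.249 km) < 5 (0.557 km) < 10 (0.704 km) < 9 (0.944 km) < …

15, 5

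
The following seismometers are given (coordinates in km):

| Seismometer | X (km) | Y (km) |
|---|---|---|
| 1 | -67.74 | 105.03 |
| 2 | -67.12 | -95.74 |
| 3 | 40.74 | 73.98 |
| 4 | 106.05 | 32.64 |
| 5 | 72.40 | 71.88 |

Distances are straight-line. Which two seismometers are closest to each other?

3 and 5

Pairwise distances:
1–2: √((0.62)² + (-200.77)²) = √(0.3844 + 40308.5929) = 200.77 km
1–3: √((108.48)² + (-31.05)²) = √(11767.9104 + 964.1025) = 112.84 km
1–4: √((173.79)² + (-72.39)²) = √(30202.9641 + 5240.3121) = 188.26 km
1–5: √((140.14)² + (-33.15)²) = √(19639.2196 + 1098.9225) = 144.01 km
2–3: √((107.86)² + (169.72)²) = √(11633.7796 + 28804.8784) = 201.09 km
2–4: √((173.17)² + (128.38)²) = √(29987.8489 + 16481.4244) = 215.57 km
2–5: √((139.52)² + (167.62)²) = √(19465.8304 + 28096.4644) = 218.09 km
3–4: √((65.31)² + (-41.34)²) = √(4265.3961 + 1708.9956) = 77.29 km
3–5: √((31.66)² + (-2.10)²) = √(1002.3556 + 4.4100) = 31.73 km
4–5: √((-33.65)² + (39.24)²) = √(1132.3225 + 1539.7776) = 51.69 km
Closest pair: 3–5 at 31.73 km.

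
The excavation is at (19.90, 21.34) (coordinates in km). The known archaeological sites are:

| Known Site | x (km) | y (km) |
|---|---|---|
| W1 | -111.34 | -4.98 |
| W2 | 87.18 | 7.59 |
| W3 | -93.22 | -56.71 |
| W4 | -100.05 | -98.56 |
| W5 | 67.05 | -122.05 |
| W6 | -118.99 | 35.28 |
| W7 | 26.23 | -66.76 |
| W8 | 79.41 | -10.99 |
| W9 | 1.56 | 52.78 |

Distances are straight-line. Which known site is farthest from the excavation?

W4

Distances from (19.90, 21.34):
W1: 133.85 km
W2: 68.67 km
W3: 137.43 km
W4: 169.60 km
W5: 150.94 km
W6: 139.59 km
W7: 88.33 km
W8: 67.72 km
W9: 36.40 km
Maximum: W4 at 169.60 km.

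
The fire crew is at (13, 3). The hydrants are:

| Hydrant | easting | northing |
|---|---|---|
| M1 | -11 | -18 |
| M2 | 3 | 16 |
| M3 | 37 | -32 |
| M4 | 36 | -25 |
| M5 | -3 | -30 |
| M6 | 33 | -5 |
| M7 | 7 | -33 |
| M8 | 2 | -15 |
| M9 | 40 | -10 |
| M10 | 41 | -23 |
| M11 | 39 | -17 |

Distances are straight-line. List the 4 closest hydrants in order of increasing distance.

Distances from (13, 3):
M1: √((-24)² + (-21)²) = √(576.000 + 441.000) = 31.9
M2: √((-10)² + (13)²) = √(100.000 + 169.000) = 16.4
M3: √((24)² + (-35)²) = √(576.000 + 1225.000) = 42.4
M4: √((23)² + (-28)²) = √(529.000 + 784.000) = 36.2
M5: √((-16)² + (-33)²) = √(256.000 + 1089.000) = 36.7
M6: √((20)² + (-8)²) = √(400.000 + 64.000) = 21.5
M7: √((-6)² + (-36)²) = √(36.000 + 1296.000) = 36.5
M8: √((-11)² + (-18)²) = √(121.000 + 324.000) = 21.1
M9: √((27)² + (-13)²) = √(729.000 + 169.000) = 30.0
M10: √((28)² + (-26)²) = √(784.000 + 676.000) = 38.2
M11: √((26)² + (-20)²) = √(676.000 + 400.000) = 32.8
Sorted: M2 (16.4) < M8 (21.1) < M6 (21.5) < M9 (30.0) < M1 (31.9) < M11 (32.8) < …

M2, M8, M6, M9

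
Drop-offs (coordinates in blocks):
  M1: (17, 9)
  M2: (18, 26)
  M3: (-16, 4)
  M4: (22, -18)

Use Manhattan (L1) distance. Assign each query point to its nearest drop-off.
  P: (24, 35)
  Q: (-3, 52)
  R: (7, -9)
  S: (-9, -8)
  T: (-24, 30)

P at (24, 35):
  M1: 33 blocks
  M2: 15 blocks
  M3: 71 blocks
  M4: 55 blocks
  → nearest: M2 (15 blocks)
Q at (-3, 52):
  M1: 63 blocks
  M2: 47 blocks
  M3: 61 blocks
  M4: 95 blocks
  → nearest: M2 (47 blocks)
R at (7, -9):
  M1: 28 blocks
  M2: 46 blocks
  M3: 36 blocks
  M4: 24 blocks
  → nearest: M4 (24 blocks)
S at (-9, -8):
  M1: 43 blocks
  M2: 61 blocks
  M3: 19 blocks
  M4: 41 blocks
  → nearest: M3 (19 blocks)
T at (-24, 30):
  M1: 62 blocks
  M2: 46 blocks
  M3: 34 blocks
  M4: 94 blocks
  → nearest: M3 (34 blocks)

P→M2; Q→M2; R→M4; S→M3; T→M3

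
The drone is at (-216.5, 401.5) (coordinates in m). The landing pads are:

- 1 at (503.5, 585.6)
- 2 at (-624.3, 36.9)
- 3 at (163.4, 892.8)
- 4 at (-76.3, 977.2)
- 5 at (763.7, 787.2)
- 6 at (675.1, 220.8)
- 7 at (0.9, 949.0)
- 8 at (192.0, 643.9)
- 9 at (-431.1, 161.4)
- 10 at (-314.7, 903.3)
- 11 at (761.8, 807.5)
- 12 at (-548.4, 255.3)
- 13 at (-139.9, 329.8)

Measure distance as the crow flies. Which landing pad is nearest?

Distances from (-216.5, 401.5):
1: 743.2 m
2: 547.0 m
3: 621.0 m
4: 592.5 m
5: 1053.4 m
6: 909.7 m
7: 589.1 m
8: 475.0 m
9: 322.0 m
10: 511.3 m
11: 1059.2 m
12: 362.7 m
13: 104.9 m
Minimum: 13 at 104.9 m.

13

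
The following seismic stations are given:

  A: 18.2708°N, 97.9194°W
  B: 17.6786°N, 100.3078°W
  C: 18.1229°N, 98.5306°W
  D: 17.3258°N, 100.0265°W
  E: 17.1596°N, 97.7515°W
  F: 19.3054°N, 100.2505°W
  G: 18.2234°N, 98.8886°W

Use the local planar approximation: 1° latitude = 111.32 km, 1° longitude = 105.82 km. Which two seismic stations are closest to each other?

C and G

Pairwise distances:
C–G: √((0.1005·111.32)² + (-0.3580·105.82)²) = √(125.163736 + 1435.164118) = 39.5010 km
B–D: √((-0.3528·111.32)² + (0.2813·105.82)²) = √(1542.423198 + 886.084172) = 49.2799 km
A–C: √((-0.1479·111.32)² + (-0.6112·105.82)²) = √(271.070804 + 4183.138130) = 66.7399 km
A–G: √((-0.0474·111.32)² + (-0.9692·105.82)²) = √(27.842170 + 10518.706210) = 102.6964 km
A–E: √((-1.1112·111.32)² + (0.1679·105.82)²) = √(15301.389163 + 315.672614) = 124.9682 km
C–E: √((-0.9633·111.32)² + (0.7791·105.82)²) = √(11499.250001 + 6797.072826) = 135.2639 km
D–G: √((0.8976·111.32)² + (1.1379·105.82)²) = √(9984.172668 + 14499.188941) = 156.4716 km
B–G: √((0.5448·111.32)² + (1.4192·105.82)²) = √(3678.075105 + 22553.955508) = 161.9631 km
E–G: √((1.0638·111.32)² + (-1.1371·105.82)²) = √(14023.821242 + 14478.808813) = 168.8272 km
B–F: √((1.6268·111.32)² + (0.0573·105.82)²) = √(32795.535209 + 36.765862) = 181.1969 km
C–D: √((-0.7971·111.32)² + (-1.4959·105.82)²) = √(7873.575813 + 25057.667306) = 181.4697 km
F–G: √((-1.0820·111.32)² + (1.3619·105.82)²) = √(14507.778519 + 20769.495820) = 187.8225 km
B–C: √((0.4443·111.32)² + (1.7772·105.82)²) = √(2446.239766 + 35367.806311) = 194.4583 km
D–F: √((1.9796·111.32)² + (-0.2240·105.82)²) = √(48562.527894 + 561.864446) = 221.6402 km
C–F: √((1.1825·111.32)² + (-1.7199·105.82)²) = √(17328.010169 + 33123.933752) = 224.6151 km
D–E: √((-0.1662·111.32)² + (2.2750·105.82)²) = √(342.301210 + 57955.988340) = 241.4504 km
A–D: √((-0.9450·111.32)² + (-2.1071·105.82)²) = √(11066.492967 + 49717.102324) = 246.5433 km
A–B: √((-0.5922·111.32)² + (-2.3884·105.82)²) = √(4345.934749 + 63877.754274) = 261.1966 km
A–F: √((1.0346·111.32)² + (-2.3311·105.82)²) = √(13264.514031 + 60849.543316) = 272.2390 km
B–E: √((-0.5190·111.32)² + (2.5563·105.82)²) = √(3337.959869 + 73174.397365) = 276.6087 km
E–F: √((2.1458·111.32)² + (-2.4990·105.82)²) = √(57059.094750 + 69930.724336) = 356.3563 km
Closest pair: C–G at 39.5010 km.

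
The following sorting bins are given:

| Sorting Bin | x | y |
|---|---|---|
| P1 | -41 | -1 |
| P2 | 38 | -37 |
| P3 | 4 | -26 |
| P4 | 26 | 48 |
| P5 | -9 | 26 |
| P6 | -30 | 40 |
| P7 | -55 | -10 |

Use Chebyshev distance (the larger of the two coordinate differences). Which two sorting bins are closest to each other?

P1 and P7

Pairwise distances:
P1–P2: 79
P1–P3: 45
P1–P4: 67
P1–P5: 32
P1–P6: 41
P1–P7: 14
P2–P3: 34
P2–P4: 85
P2–P5: 63
P2–P6: 77
P2–P7: 93
P3–P4: 74
P3–P5: 52
P3–P6: 66
P3–P7: 59
P4–P5: 35
P4–P6: 56
P4–P7: 81
P5–P6: 21
P5–P7: 46
P6–P7: 50
Closest pair: P1–P7 at 14.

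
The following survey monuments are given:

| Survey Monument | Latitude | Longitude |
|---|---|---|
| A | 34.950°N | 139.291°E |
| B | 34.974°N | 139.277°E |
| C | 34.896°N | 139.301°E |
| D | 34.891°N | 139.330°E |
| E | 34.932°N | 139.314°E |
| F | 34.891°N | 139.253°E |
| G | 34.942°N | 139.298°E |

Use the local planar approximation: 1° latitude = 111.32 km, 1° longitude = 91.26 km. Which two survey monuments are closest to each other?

Pairwise distances:
A–B: 2.961 km
A–C: 6.080 km
A–D: 7.470 km
A–E: 2.902 km
A–F: 7.427 km
A–G: 1.096 km
B–C: 8.955 km
B–D: 10.429 km
B–E: 5.767 km
B–F: 9.496 km
B–G: 4.045 km
C–D: 2.704 km
C–E: 4.179 km
C–F: 4.416 km
C–G: 5.128 km
D–E: 4.792 km
D–F: 7.027 km
D–G: 6.384 km
E–F: 7.199 km
E–G: 1.836 km
F–G: 7.007 km
Closest pair: A–G at 1.096 km.

A and G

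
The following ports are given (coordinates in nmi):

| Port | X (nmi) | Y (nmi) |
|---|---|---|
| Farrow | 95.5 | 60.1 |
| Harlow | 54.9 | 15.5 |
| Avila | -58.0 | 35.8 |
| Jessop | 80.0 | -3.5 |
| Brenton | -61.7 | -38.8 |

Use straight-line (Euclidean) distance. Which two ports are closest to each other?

Pairwise distances:
Harlow–Jessop: √((25.1)² + (-19.0)²) = √(630.010 + 361.000) = 31.5 nmi
Farrow–Harlow: √((-40.6)² + (-44.6)²) = √(1648.360 + 1989.160) = 60.3 nmi
Farrow–Jessop: √((-15.5)² + (-63.6)²) = √(240.250 + 4044.960) = 65.5 nmi
Avila–Brenton: √((-3.7)² + (-74.6)²) = √(13.690 + 5565.160) = 74.7 nmi
Harlow–Avila: √((-112.9)² + (20.3)²) = √(12746.410 + 412.090) = 114.7 nmi
Harlow–Brenton: √((-116.6)² + (-54.3)²) = √(13595.560 + 2948.490) = 128.6 nmi
Avila–Jessop: √((138.0)² + (-39.3)²) = √(19044.000 + 1544.490) = 143.5 nmi
Jessop–Brenton: √((-141.7)² + (-35.3)²) = √(20078.890 + 1246.090) = 146.0 nmi
Farrow–Avila: √((-153.5)² + (-24.3)²) = √(23562.250 + 590.490) = 155.4 nmi
Farrow–Brenton: √((-157.2)² + (-98.9)²) = √(24711.840 + 9781.210) = 185.7 nmi
Closest pair: Harlow–Jessop at 31.5 nmi.

Harlow and Jessop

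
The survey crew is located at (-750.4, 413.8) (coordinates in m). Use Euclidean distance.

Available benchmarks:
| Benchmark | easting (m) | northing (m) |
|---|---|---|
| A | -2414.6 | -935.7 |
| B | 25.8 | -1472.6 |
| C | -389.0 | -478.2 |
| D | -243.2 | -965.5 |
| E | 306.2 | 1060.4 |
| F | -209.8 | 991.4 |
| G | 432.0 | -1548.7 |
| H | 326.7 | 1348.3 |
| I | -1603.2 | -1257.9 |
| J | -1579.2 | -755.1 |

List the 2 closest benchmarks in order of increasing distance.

F, C

Distances from (-750.4, 413.8):
A: √((-1664.2)² + (-1349.5)²) = √(2769561.640 + 1821150.250) = 2142.6 m
B: √((776.2)² + (-1886.4)²) = √(602486.440 + 3558504.960) = 2039.9 m
C: √((361.4)² + (-892.0)²) = √(130609.960 + 795664.000) = 962.4 m
D: √((507.2)² + (-1379.3)²) = √(257251.840 + 1902468.490) = 1469.6 m
E: √((1056.6)² + (646.6)²) = √(1116403.560 + 418091.560) = 1238.7 m
F: √((540.6)² + (577.6)²) = √(292248.360 + 333621.760) = 791.1 m
G: √((1182.4)² + (-1962.5)²) = √(1398069.760 + 3851406.250) = 2291.2 m
H: √((1077.1)² + (934.5)²) = √(1160144.410 + 873290.250) = 1426.0 m
I: √((-852.8)² + (-1671.7)²) = √(727267.840 + 2794580.890) = 1876.7 m
J: √((-828.8)² + (-1168.9)²) = √(686909.440 + 1366327.210) = 1432.9 m
Sorted: F (791.1 m) < C (962.4 m) < E (1238.7 m) < H (1426.0 m) < …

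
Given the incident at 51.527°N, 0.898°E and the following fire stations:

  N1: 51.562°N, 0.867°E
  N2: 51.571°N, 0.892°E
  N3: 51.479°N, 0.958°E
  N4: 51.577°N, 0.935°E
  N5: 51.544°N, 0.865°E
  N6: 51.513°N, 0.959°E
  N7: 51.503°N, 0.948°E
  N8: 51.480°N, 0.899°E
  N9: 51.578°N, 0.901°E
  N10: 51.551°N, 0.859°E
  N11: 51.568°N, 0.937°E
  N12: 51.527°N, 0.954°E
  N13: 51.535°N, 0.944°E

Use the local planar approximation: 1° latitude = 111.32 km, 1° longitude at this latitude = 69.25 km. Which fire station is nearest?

Distances from 51.527°N, 0.898°E:
N1: 4.448 km
N2: 4.916 km
N3: 6.769 km
N4: 6.127 km
N5: 2.967 km
N6: 4.503 km
N7: 4.373 km
N8: 5.232 km
N9: 5.681 km
N10: 3.799 km
N11: 5.303 km
N12: 3.878 km
N13: 3.308 km
Minimum: N5 at 2.967 km.

N5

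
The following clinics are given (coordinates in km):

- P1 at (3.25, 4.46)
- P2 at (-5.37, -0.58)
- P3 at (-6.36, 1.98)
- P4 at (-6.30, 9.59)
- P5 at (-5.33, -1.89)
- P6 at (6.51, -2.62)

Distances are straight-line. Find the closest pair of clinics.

Pairwise distances:
P1–P2: 9.99 km
P1–P3: 9.92 km
P1–P4: 10.84 km
P1–P5: 10.67 km
P1–P6: 7.79 km
P2–P3: 2.74 km
P2–P4: 10.21 km
P2–P5: 1.31 km
P2–P6: 12.05 km
P3–P4: 7.61 km
P3–P5: 4.00 km
P3–P6: 13.67 km
P4–P5: 11.52 km
P4–P6: 17.70 km
P5–P6: 11.86 km
Closest pair: P2–P5 at 1.31 km.

P2 and P5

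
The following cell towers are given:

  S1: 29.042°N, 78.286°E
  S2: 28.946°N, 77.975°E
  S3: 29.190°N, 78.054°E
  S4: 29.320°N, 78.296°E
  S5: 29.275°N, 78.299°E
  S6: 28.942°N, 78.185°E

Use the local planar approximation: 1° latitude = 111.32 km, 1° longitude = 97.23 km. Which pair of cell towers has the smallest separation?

S4 and S5

Pairwise distances:
S1–S2: √((-0.096·111.32)² + (-0.311·97.23)²) = √(114.20598 + 914.36870) = 32.071 km
S1–S3: √((0.148·111.32)² + (-0.232·97.23)²) = √(271.43749 + 508.83449) = 27.933 km
S1–S4: √((0.278·111.32)² + (0.010·97.23)²) = √(957.71433 + 0.94537) = 30.962 km
S1–S5: √((0.233·111.32)² + (0.013·97.23)²) = √(672.75702 + 1.59767) = 25.968 km
S1–S6: √((-0.100·111.32)² + (-0.101·97.23)²) = √(123.92142 + 96.43692) = 14.844 km
S2–S3: √((0.244·111.32)² + (0.079·97.23)²) = √(737.77859 + 59.00037) = 28.227 km
S2–S4: √((0.374·111.32)² + (0.321·97.23)²) = √(1733.36331 + 974.11591) = 52.033 km
S2–S5: √((0.329·111.32)² + (0.324·97.23)²) = √(1341.33789 + 992.40877) = 48.309 km
S2–S6: √((-0.004·111.32)² + (0.210·97.23)²) = √(0.19827 + 416.90697) = 20.423 km
S3–S4: √((0.130·111.32)² + (0.242·97.23)²) = √(209.42721 + 553.64490) = 27.624 km
S3–S5: √((0.085·111.32)² + (0.245·97.23)²) = √(89.53323 + 567.45672) = 25.632 km
S3–S6: √((-0.248·111.32)² + (0.131·97.23)²) = √(762.16633 + 162.23448) = 30.404 km
S4–S5: √((-0.045·111.32)² + (0.003·97.23)²) = √(25.09409 + 0.08508) = 5.018 km
S4–S6: √((-0.378·111.32)² + (-0.111·97.23)²) = √(1770.63887 + 116.47870) = 43.441 km
S5–S6: √((-0.333·111.32)² + (-0.114·97.23)²) = √(1374.15228 + 122.85993) = 38.691 km
Closest pair: S4–S5 at 5.018 km.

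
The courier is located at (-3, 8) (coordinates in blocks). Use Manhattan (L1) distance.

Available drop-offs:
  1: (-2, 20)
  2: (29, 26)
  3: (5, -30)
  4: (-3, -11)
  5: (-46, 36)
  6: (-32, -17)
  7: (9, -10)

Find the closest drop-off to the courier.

Distances from (-3, 8):
1: |1| + |12| = 1 + 12 = 13 blocks
2: |32| + |18| = 32 + 18 = 50 blocks
3: |8| + |-38| = 8 + 38 = 46 blocks
4: |0| + |-19| = 0 + 19 = 19 blocks
5: |-43| + |28| = 43 + 28 = 71 blocks
6: |-29| + |-25| = 29 + 25 = 54 blocks
7: |12| + |-18| = 12 + 18 = 30 blocks
Minimum: 1 at 13 blocks.

1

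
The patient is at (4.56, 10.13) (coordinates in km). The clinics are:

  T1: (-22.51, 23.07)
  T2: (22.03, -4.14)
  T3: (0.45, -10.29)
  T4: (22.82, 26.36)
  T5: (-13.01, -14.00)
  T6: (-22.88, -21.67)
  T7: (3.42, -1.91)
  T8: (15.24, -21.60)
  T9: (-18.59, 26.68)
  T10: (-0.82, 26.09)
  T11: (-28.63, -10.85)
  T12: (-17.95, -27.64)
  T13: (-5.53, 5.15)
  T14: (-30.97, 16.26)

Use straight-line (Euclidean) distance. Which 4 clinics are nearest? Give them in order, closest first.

Distances from (4.56, 10.13):
T1: 30.00 km
T2: 22.56 km
T3: 20.83 km
T4: 24.43 km
T5: 29.85 km
T6: 42.00 km
T7: 12.09 km
T8: 33.48 km
T9: 28.46 km
T10: 16.84 km
T11: 39.26 km
T12: 43.97 km
T13: 11.25 km
T14: 36.05 km
Sorted: T13 (11.25 km) < T7 (12.09 km) < T10 (16.84 km) < T3 (20.83 km) < T2 (22.56 km) < T4 (24.43 km) < …

T13, T7, T10, T3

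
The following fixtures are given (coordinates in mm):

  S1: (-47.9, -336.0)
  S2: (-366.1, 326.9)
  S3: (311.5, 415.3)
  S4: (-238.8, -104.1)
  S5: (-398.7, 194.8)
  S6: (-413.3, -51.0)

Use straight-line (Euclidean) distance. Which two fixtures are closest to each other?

Pairwise distances:
S1–S2: √((-318.2)² + (662.9)²) = √(101251.240 + 439436.410) = 735.3 mm
S1–S3: √((359.4)² + (751.3)²) = √(129168.360 + 564451.690) = 832.8 mm
S1–S4: √((-190.9)² + (231.9)²) = √(36442.810 + 53777.610) = 300.4 mm
S1–S5: √((-350.8)² + (530.8)²) = √(123060.640 + 281748.640) = 636.2 mm
S1–S6: √((-365.4)² + (285.0)²) = √(133517.160 + 81225.000) = 463.4 mm
S2–S3: √((677.6)² + (88.4)²) = √(459141.760 + 7814.560) = 683.3 mm
S2–S4: √((127.3)² + (-431.0)²) = √(16205.290 + 185761.000) = 449.4 mm
S2–S5: √((-32.6)² + (-132.1)²) = √(1062.760 + 17450.410) = 136.1 mm
S2–S6: √((-47.2)² + (-377.9)²) = √(2227.840 + 142808.410) = 380.8 mm
S3–S4: √((-550.3)² + (-519.4)²) = √(302830.090 + 269776.360) = 756.7 mm
S3–S5: √((-710.2)² + (-220.5)²) = √(504384.040 + 48620.250) = 743.6 mm
S3–S6: √((-724.8)² + (-466.3)²) = √(525335.040 + 217435.690) = 861.8 mm
S4–S5: √((-159.9)² + (298.9)²) = √(25568.010 + 89341.210) = 339.0 mm
S4–S6: √((-174.5)² + (53.1)²) = √(30450.250 + 2819.610) = 182.4 mm
S5–S6: √((-14.6)² + (-245.8)²) = √(213.160 + 60417.640) = 246.2 mm
Closest pair: S2–S5 at 136.1 mm.

S2 and S5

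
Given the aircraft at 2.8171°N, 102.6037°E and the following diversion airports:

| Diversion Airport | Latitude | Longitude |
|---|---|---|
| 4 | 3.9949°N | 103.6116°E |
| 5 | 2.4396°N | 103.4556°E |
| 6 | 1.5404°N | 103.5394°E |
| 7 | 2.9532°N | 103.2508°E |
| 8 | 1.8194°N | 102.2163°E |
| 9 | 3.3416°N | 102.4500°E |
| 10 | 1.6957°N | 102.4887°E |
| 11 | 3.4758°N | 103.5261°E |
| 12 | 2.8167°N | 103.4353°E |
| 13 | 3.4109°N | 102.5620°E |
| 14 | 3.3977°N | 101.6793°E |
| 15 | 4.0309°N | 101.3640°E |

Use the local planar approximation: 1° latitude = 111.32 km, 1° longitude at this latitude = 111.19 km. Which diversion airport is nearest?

9

Distances from 2.8171°N, 102.6037°E:
4: √((1.1778·111.32)² + (1.0079·111.19)²) = √(17190.539052 + 12559.326503) = 172.4815 km
5: √((-0.3775·111.32)² + (0.8519·111.19)²) = √(1765.957743 + 8972.401451) = 103.6261 km
6: √((-1.2767·111.32)² + (0.9357·111.19)²) = √(20198.732240 + 10824.422103) = 176.1339 km
7: √((0.1361·111.32)² + (0.6471·111.19)²) = √(229.542256 + 5176.953452) = 73.5289 km
8: √((-0.9977·111.32)² + (-0.3874·111.19)²) = √(12335.204099 + 1855.456142) = 119.1246 km
9: √((0.5245·111.32)² + (-0.1537·111.19)²) = √(3409.081472 + 292.064785) = 60.8370 km
10: √((-1.1214·111.32)² + (-0.1150·111.19)²) = √(15583.589474 + 163.503533) = 125.4874 km
11: √((0.6587·111.32)² + (0.9224·111.19)²) = √(5376.773256 + 10518.893281) = 126.0780 km
12: √((-0.0004·111.32)² + (0.8316·111.19)²) = √(0.001983 + 8549.887923) = 92.4656 km
13: √((0.5938·111.32)² + (-0.0417·111.19)²) = √(4369.450078 + 21.498273) = 66.2642 km
14: √((0.5806·111.32)² + (-0.9244·111.19)²) = √(4177.346096 + 10564.558056) = 121.4162 km
15: √((1.2138·111.32)² + (-1.2397·111.19)²) = √(18257.472772 + 19000.483955) = 193.0232 km
Minimum: 9 at 60.8370 km.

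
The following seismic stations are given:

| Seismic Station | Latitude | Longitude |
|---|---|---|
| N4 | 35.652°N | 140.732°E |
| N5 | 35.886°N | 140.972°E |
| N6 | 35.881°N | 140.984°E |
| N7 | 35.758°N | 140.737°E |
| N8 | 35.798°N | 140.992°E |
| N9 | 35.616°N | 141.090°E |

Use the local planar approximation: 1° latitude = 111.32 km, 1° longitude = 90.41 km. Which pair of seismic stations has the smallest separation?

Pairwise distances:
N4–N5: 33.902 km
N4–N6: 34.190 km
N4–N7: 11.809 km
N4–N8: 28.578 km
N4–N9: 32.614 km
N5–N6: 1.219 km
N5–N7: 25.582 km
N5–N8: 9.962 km
N5–N9: 31.894 km
N6–N7: 26.195 km
N6–N8: 9.268 km
N6–N9: 31.017 km
N7–N8: 23.481 km
N7–N9: 35.615 km
N8–N9: 22.113 km
Closest pair: N5–N6 at 1.219 km.

N5 and N6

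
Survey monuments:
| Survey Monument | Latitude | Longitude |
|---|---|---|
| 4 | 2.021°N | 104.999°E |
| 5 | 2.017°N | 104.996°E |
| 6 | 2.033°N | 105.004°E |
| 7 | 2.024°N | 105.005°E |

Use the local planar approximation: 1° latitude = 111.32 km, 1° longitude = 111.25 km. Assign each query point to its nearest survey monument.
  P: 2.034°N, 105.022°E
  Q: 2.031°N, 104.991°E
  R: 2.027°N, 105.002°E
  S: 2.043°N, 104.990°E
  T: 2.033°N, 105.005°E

P→6; Q→4; R→7; S→6; T→6

P at 2.034°N, 105.022°E:
  4: √((-0.013·111.32)² + (-0.023·111.25)²) = √(2.09427 + 6.54720) = 2.940 km
  5: √((-0.017·111.32)² + (-0.026·111.25)²) = √(3.58133 + 8.36656) = 3.457 km
  6: √((-0.001·111.32)² + (-0.018·111.25)²) = √(0.01239 + 4.01001) = 2.006 km
  7: √((-0.010·111.32)² + (-0.017·111.25)²) = √(1.23921 + 3.57683) = 2.195 km
  → nearest: 6 (2.006 km)
Q at 2.031°N, 104.991°E:
  4: √((-0.010·111.32)² + (0.008·111.25)²) = √(1.23921 + 0.79210) = 1.425 km
  5: √((-0.014·111.32)² + (0.005·111.25)²) = √(2.42886 + 0.30941) = 1.655 km
  6: √((0.002·111.32)² + (0.013·111.25)²) = √(0.04957 + 2.09164) = 1.463 km
  7: √((-0.007·111.32)² + (0.014·111.25)²) = √(0.60721 + 2.42581) = 1.742 km
  → nearest: 4 (1.425 km)
R at 2.027°N, 105.002°E:
  4: √((-0.006·111.32)² + (-0.003·111.25)²) = √(0.44612 + 0.11139) = 0.747 km
  5: √((-0.010·111.32)² + (-0.006·111.25)²) = √(1.23921 + 0.44556) = 1.298 km
  6: √((0.006·111.32)² + (0.002·111.25)²) = √(0.44612 + 0.04951) = 0.704 km
  7: √((-0.003·111.32)² + (0.003·111.25)²) = √(0.11153 + 0.11139) = 0.472 km
  → nearest: 7 (0.472 km)
S at 2.043°N, 104.990°E:
  4: √((-0.022·111.32)² + (0.009·111.25)²) = √(5.99780 + 1.00250) = 2.646 km
  5: √((-0.026·111.32)² + (0.006·111.25)²) = √(8.37709 + 0.44556) = 2.970 km
  6: √((-0.010·111.32)² + (0.014·111.25)²) = √(1.23921 + 2.42581) = 1.914 km
  7: √((-0.019·111.32)² + (0.015·111.25)²) = √(4.47356 + 2.78473) = 2.694 km
  → nearest: 6 (1.914 km)
T at 2.033°N, 105.005°E:
  4: √((-0.012·111.32)² + (-0.006·111.25)²) = √(1.78447 + 0.44556) = 1.493 km
  5: √((-0.016·111.32)² + (-0.009·111.25)²) = √(3.17239 + 1.00250) = 2.043 km
  6: √((0.000·111.32)² + (-0.001·111.25)²) = √(0.00000 + 0.01238) = 0.111 km
  7: √((-0.009·111.32)² + (0.000·111.25)²) = √(1.00376 + 0.00000) = 1.002 km
  → nearest: 6 (0.111 km)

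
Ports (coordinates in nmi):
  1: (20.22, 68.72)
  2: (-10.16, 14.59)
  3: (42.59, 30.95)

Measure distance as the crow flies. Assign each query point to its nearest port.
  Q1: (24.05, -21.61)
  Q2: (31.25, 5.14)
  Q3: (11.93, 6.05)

Q1→2; Q2→3; Q3→2

Q1 at (24.05, -21.61):
  1: 90.41 nmi
  2: 49.81 nmi
  3: 55.73 nmi
  → nearest: 2 (49.81 nmi)
Q2 at (31.25, 5.14):
  1: 64.53 nmi
  2: 42.47 nmi
  3: 28.19 nmi
  → nearest: 3 (28.19 nmi)
Q3 at (11.93, 6.05):
  1: 63.22 nmi
  2: 23.68 nmi
  3: 39.50 nmi
  → nearest: 2 (23.68 nmi)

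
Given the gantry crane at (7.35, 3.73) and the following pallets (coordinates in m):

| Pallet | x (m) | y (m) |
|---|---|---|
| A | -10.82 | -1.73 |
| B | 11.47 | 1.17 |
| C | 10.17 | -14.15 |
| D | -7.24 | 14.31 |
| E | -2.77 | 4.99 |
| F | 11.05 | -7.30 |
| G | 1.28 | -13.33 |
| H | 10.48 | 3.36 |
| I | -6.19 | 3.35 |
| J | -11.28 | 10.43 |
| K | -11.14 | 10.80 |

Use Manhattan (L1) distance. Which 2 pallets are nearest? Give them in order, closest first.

H, B

Distances from (7.35, 3.73):
A: 23.63 m
B: 6.68 m
C: 20.70 m
D: 25.17 m
E: 11.38 m
F: 14.73 m
G: 23.13 m
H: 3.50 m
I: 13.92 m
J: 25.33 m
K: 25.56 m
Sorted: H (3.50 m) < B (6.68 m) < E (11.38 m) < I (13.92 m) < …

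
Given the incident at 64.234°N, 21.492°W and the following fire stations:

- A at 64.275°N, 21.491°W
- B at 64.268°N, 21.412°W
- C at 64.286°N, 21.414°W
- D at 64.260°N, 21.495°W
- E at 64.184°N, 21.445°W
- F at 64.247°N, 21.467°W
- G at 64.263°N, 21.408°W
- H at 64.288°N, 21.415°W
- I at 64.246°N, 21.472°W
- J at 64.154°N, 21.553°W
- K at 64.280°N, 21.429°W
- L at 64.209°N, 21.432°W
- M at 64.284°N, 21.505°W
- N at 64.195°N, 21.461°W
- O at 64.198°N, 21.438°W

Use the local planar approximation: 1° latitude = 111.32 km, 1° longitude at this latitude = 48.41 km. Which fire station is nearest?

I

Distances from 64.234°N, 21.492°W:
A: √((0.041·111.32)² + (0.001·48.41)²) = √(20.83119 + 0.00234) = 4.564 km
B: √((0.034·111.32)² + (0.080·48.41)²) = √(14.32532 + 14.99858) = 5.415 km
C: √((0.052·111.32)² + (0.078·48.41)²) = √(33.50835 + 14.25802) = 6.911 km
D: √((0.026·111.32)² + (-0.003·48.41)²) = √(8.37709 + 0.02109) = 2.898 km
E: √((-0.050·111.32)² + (0.047·48.41)²) = √(30.98036 + 5.17685) = 6.013 km
F: √((0.013·111.32)² + (0.025·48.41)²) = √(2.09427 + 1.46471) = 1.887 km
G: √((0.029·111.32)² + (0.084·48.41)²) = √(10.42179 + 16.53593) = 5.192 km
H: √((0.054·111.32)² + (0.077·48.41)²) = √(36.13549 + 13.89478) = 7.073 km
I: √((0.012·111.32)² + (0.020·48.41)²) = √(1.78447 + 0.93741) = 1.650 km
J: √((-0.080·111.32)² + (-0.061·48.41)²) = √(79.30971 + 8.72027) = 9.382 km
K: √((0.046·111.32)² + (0.063·48.41)²) = √(26.22177 + 9.30146) = 5.960 km
L: √((-0.025·111.32)² + (0.060·48.41)²) = √(7.74509 + 8.43670) = 4.023 km
M: √((0.050·111.32)² + (-0.013·48.41)²) = √(30.98036 + 0.39606) = 5.601 km
N: √((-0.039·111.32)² + (0.031·48.41)²) = √(18.84845 + 2.25213) = 4.594 km
O: √((-0.036·111.32)² + (0.054·48.41)²) = √(16.06022 + 6.83373) = 4.785 km
Minimum: I at 1.650 km.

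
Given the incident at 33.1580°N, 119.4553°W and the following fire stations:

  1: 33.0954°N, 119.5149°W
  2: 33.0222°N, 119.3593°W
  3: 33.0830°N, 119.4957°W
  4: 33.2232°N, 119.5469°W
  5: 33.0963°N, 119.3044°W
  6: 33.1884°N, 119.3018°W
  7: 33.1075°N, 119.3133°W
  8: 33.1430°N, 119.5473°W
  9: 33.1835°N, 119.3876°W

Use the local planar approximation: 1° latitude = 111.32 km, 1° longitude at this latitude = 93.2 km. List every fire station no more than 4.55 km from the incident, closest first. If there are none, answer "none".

Distances from 33.1580°N, 119.4553°W:
1: √((-0.0626·111.32)² + (-0.0596·93.2)²) = √(48.561832 + 30.854914) = 8.9116 km
2: √((-0.1358·111.32)² + (0.0960·93.2)²) = √(228.531429 + 80.052388) = 17.5666 km
3: √((-0.0750·111.32)² + (-0.0404·93.2)²) = √(69.705801 + 14.177333) = 9.1588 km
4: √((0.0652·111.32)² + (-0.0916·93.2)²) = √(52.679493 + 72.882418) = 11.2054 km
5: √((-0.0617·111.32)² + (0.1509·93.2)²) = √(47.175523 + 197.792721) = 15.6515 km
6: √((0.0304·111.32)² + (0.1535·93.2)²) = √(11.452322 + 204.667358) = 14.7010 km
7: √((-0.0505·111.32)² + (0.1420·93.2)²) = √(31.603061 + 175.149343) = 14.3789 km
8: √((-0.0150·111.32)² + (-0.0920·93.2)²) = √(2.788232 + 73.520335) = 8.7355 km
9: √((0.0255·111.32)² + (0.0677·93.2)²) = √(8.057991 + 39.811557) = 6.9188 km
Threshold 4.55 km: none within range.

none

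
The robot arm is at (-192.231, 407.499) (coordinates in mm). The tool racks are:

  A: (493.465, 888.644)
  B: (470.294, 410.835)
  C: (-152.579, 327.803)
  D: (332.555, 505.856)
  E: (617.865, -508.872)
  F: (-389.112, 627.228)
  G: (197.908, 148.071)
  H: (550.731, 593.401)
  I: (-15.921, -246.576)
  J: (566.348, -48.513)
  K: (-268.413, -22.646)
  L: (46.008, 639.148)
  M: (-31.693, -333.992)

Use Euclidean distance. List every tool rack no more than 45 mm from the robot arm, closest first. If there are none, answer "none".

none

Distances from (-192.231, 407.499):
A: √((685.696)² + (481.145)²) = √(470179.00442 + 231500.51102) = 837.663 mm
B: √((662.525)² + (3.336)²) = √(438939.37562 + 11.12890) = 662.533 mm
C: √((39.652)² + (-79.696)²) = √(1572.28110 + 6351.45242) = 89.015 mm
D: √((524.786)² + (98.357)²) = √(275400.34580 + 9674.09945) = 533.924 mm
E: √((810.096)² + (-916.371)²) = √(656255.52922 + 839735.80964) = 1223.107 mm
F: √((-196.881)² + (219.729)²) = √(38762.12816 + 48280.83344) = 295.030 mm
G: √((390.139)² + (-259.428)²) = √(152208.43932 + 67302.88718) = 468.520 mm
H: √((742.962)² + (185.902)²) = √(551992.53344 + 34559.55360) = 765.867 mm
I: √((176.310)² + (-654.075)²) = √(31085.21610 + 427814.10563) = 677.421 mm
J: √((758.579)² + (-456.012)²) = √(575442.09924 + 207946.94414) = 885.093 mm
K: √((-76.182)² + (-430.145)²) = √(5803.69712 + 185024.72103) = 436.839 mm
L: √((238.239)² + (231.649)²) = √(56757.82112 + 53661.25920) = 332.294 mm
M: √((160.538)² + (-741.491)²) = √(25772.44944 + 549808.90308) = 758.671 mm
Threshold 45 mm: none within range.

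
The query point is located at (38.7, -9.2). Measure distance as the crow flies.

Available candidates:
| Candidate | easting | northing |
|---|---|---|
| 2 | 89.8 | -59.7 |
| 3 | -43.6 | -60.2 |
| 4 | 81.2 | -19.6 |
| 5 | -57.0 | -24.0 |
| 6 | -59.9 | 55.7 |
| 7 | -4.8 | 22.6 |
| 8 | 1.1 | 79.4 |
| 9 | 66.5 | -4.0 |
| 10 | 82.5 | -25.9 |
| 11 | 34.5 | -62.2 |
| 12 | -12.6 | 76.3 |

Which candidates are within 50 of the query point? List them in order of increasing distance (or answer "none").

Distances from (38.7, -9.2):
2: √((51.1)² + (-50.5)²) = √(2611.2100 + 2550.2500) = 71.84
3: √((-82.3)² + (-51.0)²) = √(6773.2900 + 2601.0000) = 96.82
4: √((42.5)² + (-10.4)²) = √(1806.2500 + 108.1600) = 43.75
5: √((-95.7)² + (-14.8)²) = √(9158.4900 + 219.0400) = 96.84
6: √((-98.6)² + (64.9)²) = √(9721.9600 + 4212.0100) = 118.04
7: √((-43.5)² + (31.8)²) = √(1892.2500 + 1011.2400) = 53.88
8: √((-37.6)² + (88.6)²) = √(1413.7600 + 7849.9600) = 96.25
9: √((27.8)² + (5.2)²) = √(772.8400 + 27.0400) = 28.28
10: √((43.8)² + (-16.7)²) = √(1918.4400 + 278.8900) = 46.88
11: √((-4.2)² + (-53.0)²) = √(17.6400 + 2809.0000) = 53.17
12: √((-51.3)² + (85.5)²) = √(2631.6900 + 7310.2500) = 99.71
Threshold 50: 9 (28.28), 4 (43.75), 10 (46.88) are within range.

9, 4, 10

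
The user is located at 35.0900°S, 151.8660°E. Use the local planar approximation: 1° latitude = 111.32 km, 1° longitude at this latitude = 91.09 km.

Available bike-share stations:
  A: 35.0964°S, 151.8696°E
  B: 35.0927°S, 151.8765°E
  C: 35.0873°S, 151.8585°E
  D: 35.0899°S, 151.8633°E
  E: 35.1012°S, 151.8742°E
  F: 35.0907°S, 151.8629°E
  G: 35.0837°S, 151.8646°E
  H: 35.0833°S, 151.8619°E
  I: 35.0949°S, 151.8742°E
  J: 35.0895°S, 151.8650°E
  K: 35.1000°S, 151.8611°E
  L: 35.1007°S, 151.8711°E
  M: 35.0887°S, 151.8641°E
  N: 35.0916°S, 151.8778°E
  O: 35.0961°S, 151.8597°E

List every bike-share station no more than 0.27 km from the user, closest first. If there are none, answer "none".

Distances from 35.0900°S, 151.8660°E:
A: 0.7843 km
B: 1.0026 km
C: 0.7464 km
D: 0.2462 km
E: 1.4534 km
F: 0.2929 km
G: 0.7128 km
H: 0.8341 km
I: 0.9249 km
J: 0.1067 km
K: 1.1993 km
L: 1.2785 km
M: 0.2256 km
N: 1.0895 km
O: 0.8891 km
Threshold 0.27 km: J (0.1067 km), M (0.2256 km), D (0.2462 km) are within range.

J, M, D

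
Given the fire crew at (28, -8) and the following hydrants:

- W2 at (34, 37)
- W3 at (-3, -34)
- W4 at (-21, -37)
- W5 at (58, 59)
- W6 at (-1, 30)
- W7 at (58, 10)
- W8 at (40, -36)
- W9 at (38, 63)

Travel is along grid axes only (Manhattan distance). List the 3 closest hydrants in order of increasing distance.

Distances from (28, -8):
W2: |6| + |45| = 6 + 45 = 51
W3: |-31| + |-26| = 31 + 26 = 57
W4: |-49| + |-29| = 49 + 29 = 78
W5: |30| + |67| = 30 + 67 = 97
W6: |-29| + |38| = 29 + 38 = 67
W7: |30| + |18| = 30 + 18 = 48
W8: |12| + |-28| = 12 + 28 = 40
W9: |10| + |71| = 10 + 71 = 81
Sorted: W8 (40) < W7 (48) < W2 (51) < W3 (57) < W6 (67) < …

W8, W7, W2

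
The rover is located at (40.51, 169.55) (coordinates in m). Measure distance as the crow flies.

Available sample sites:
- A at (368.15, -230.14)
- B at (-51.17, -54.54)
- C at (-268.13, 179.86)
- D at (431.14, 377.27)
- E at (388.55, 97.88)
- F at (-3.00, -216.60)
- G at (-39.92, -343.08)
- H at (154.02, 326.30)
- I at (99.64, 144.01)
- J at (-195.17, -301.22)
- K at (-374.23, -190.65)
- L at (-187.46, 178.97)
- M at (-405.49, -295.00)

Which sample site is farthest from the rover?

Distances from (40.51, 169.55):
A: 516.82 m
B: 242.12 m
C: 308.81 m
D: 442.42 m
E: 355.34 m
F: 388.59 m
G: 518.90 m
H: 193.53 m
I: 64.41 m
J: 526.47 m
K: 549.32 m
L: 228.16 m
M: 643.99 m
Maximum: M at 643.99 m.

M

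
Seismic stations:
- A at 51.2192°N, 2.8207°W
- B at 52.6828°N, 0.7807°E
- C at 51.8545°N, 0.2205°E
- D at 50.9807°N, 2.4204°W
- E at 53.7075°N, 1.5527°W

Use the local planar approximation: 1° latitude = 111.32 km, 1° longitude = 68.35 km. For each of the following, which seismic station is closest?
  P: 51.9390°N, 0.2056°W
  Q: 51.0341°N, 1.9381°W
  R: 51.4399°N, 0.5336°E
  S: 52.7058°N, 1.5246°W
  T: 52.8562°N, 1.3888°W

P at 51.9390°N, 0.2056°W:
  A: √((-0.7198·111.32)² + (-2.6151·68.35)²) = √(6420.518179 + 31948.732950) = 195.8807 km
  B: √((0.7438·111.32)² + (0.9863·68.35)²) = √(6855.809530 + 4544.594139) = 106.7727 km
  C: √((-0.0845·111.32)² + (0.4261·68.35)²) = √(88.482995 + 848.203590) = 30.6053 km
  D: √((-0.9583·111.32)² + (-2.2148·68.35)²) = √(11380.186296 + 22916.382763) = 185.1933 km
  E: √((1.7685·111.32)² + (-1.3471·68.35)²) = √(38757.568531 + 8477.673958) = 217.3367 km
  → nearest: C (30.6053 km)
Q at 51.0341°N, 1.9381°W:
  A: √((0.1851·111.32)² + (-0.8826·68.35)²) = √(424.579707 + 3639.191287) = 63.7477 km
  B: √((1.6487·111.32)² + (2.7188·68.35)²) = √(33684.466336 + 34532.781467) = 261.1843 km
  C: √((0.8204·111.32)² + (2.1586·68.35)²) = √(8340.607778 + 21768.143075) = 173.5187 km
  D: √((-0.0534·111.32)² + (-0.4823·68.35)²) = √(35.336938 + 1086.704741) = 33.4969 km
  E: √((2.6734·111.32)² + (0.3854·68.35)²) = √(88567.478946 + 693.905706) = 298.7664 km
  → nearest: D (33.4969 km)
R at 51.4399°N, 0.5336°E:
  A: √((-0.2207·111.32)² + (-3.3543·68.35)²) = √(603.602544 + 52563.084462) = 230.5790 km
  B: √((1.2429·111.32)² + (0.2471·68.35)²) = √(19143.386660 + 285.247948) = 139.3866 km
  C: √((0.4146·111.32)² + (-0.3131·68.35)²) = √(2130.124516 + 457.976478) = 50.8734 km
  D: √((-0.4592·111.32)² + (-2.9540·68.35)²) = √(2613.064646 + 40765.992455) = 208.2764 km
  E: √((2.2676·111.32)² + (-2.0863·68.35)²) = √(63720.517168 + 20334.362148) = 289.9222 km
  → nearest: C (50.8734 km)
S at 52.7058°N, 1.5246°W:
  A: √((-1.4866·111.32)² + (-1.2961·68.35)²) = √(27386.381409 + 7847.910816) = 187.7080 km
  B: √((-0.0230·111.32)² + (2.3053·68.35)²) = √(6.555443 + 24827.439848) = 157.5881 km
  C: √((-0.8513·111.32)² + (1.7451·68.35)²) = √(8980.730461 + 14227.142283) = 152.3413 km
  D: √((-1.7251·111.32)² + (-0.8958·68.35)²) = √(36878.644142 + 3748.859412) = 201.5627 km
  E: √((1.0017·111.32)² + (-0.0281·68.35)²) = √(12434.311497 + 3.688839) = 111.5258 km
  → nearest: E (111.5258 km)
T at 52.8562°N, 1.3888°W:
  A: √((-1.6370·111.32)² + (-1.4319·68.35)²) = √(33208.079047 + 9578.608345) = 206.8494 km
  B: √((-0.1734·111.32)² + (2.1695·68.35)²) = √(372.601485 + 21988.537610) = 149.5364 km
  C: √((-1.0017·111.32)² + (1.6093·68.35)²) = √(12434.311497 + 12099.044119) = 156.6313 km
  D: √((-1.8755·111.32)² + (-1.0316·68.35)²) = √(43589.363990 + 4971.640357) = 220.3656 km
  E: √((0.8513·111.32)² + (-0.1639·68.35)²) = √(8980.730461 + 125.497463) = 95.4266 km
  → nearest: E (95.4266 km)

P→C; Q→D; R→C; S→E; T→E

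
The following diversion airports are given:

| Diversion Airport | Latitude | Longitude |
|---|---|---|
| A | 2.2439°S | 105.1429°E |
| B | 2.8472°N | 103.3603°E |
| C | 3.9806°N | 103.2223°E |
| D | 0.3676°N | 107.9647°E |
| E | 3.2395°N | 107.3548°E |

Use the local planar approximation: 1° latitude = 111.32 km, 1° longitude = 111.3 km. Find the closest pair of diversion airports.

B and C

Pairwise distances:
A–B: 600.4661 km
A–C: 725.1349 km
A–D: 427.9617 km
A–E: 658.1867 km
B–C: 127.1015 km
B–D: 582.0801 km
B–E: 446.7275 km
C–D: 663.6021 km
C–E: 467.2875 km
D–E: 326.8271 km
Closest pair: B–C at 127.1015 km.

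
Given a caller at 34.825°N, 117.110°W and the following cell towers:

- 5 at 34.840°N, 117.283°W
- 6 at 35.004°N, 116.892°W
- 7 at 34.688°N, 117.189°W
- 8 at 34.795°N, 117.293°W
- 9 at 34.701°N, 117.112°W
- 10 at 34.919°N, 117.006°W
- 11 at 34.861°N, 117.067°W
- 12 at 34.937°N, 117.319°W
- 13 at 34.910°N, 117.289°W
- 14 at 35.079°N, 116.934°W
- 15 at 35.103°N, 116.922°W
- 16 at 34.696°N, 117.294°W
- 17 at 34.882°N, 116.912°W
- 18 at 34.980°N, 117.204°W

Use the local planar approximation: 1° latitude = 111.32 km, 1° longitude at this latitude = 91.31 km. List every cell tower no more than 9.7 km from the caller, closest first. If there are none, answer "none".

Distances from 34.825°N, 117.110°W:
5: 15.885 km
6: 28.165 km
7: 16.871 km
8: 17.040 km
9: 13.805 km
10: 14.131 km
11: 5.610 km
12: 22.796 km
13: 18.886 km
14: 32.523 km
15: 35.389 km
16: 22.102 km
17: 19.161 km
18: 19.272 km
Threshold 9.7 km: 11 (5.610 km) is within range.

11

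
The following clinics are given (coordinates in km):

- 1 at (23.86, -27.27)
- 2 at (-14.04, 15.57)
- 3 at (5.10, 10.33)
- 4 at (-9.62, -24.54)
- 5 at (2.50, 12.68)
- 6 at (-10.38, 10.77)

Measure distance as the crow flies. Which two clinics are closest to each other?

Pairwise distances:
3–5: √((-2.60)² + (2.35)²) = √(6.7600 + 5.5225) = 3.50 km
2–6: √((3.66)² + (-4.80)²) = √(13.3956 + 23.0400) = 6.04 km
5–6: √((-12.88)² + (-1.91)²) = √(165.8944 + 3.6481) = 13.02 km
3–6: √((-15.48)² + (0.44)²) = √(239.6304 + 0.1936) = 15.49 km
2–5: √((16.54)² + (-2.89)²) = √(273.5716 + 8.3521) = 16.79 km
2–3: √((19.14)² + (-5.24)²) = √(366.3396 + 27.4576) = 19.84 km
1–4: √((-33.48)² + (2.73)²) = √(1120.9104 + 7.4529) = 33.59 km
4–6: √((-0.76)² + (35.31)²) = √(0.5776 + 1246.7961) = 35.32 km
3–4: √((-14.72)² + (-34.87)²) = √(216.6784 + 1215.9169) = 37.85 km
4–5: √((12.12)² + (37.22)²) = √(146.8944 + 1385.3284) = 39.14 km
2–4: √((4.42)² + (-40.11)²) = √(19.5364 + 1608.8121) = 40.35 km
1–3: √((-18.76)² + (37.60)²) = √(351.9376 + 1413.7600) = 42.02 km
1–5: √((-21.36)² + (39.95)²) = √(456.2496 + 1596.0025) = 45.30 km
1–6: √((-34.24)² + (38.04)²) = √(1172.3776 + 1447.0416) = 51.18 km
1–2: √((-37.90)² + (42.84)²) = √(1436.4100 + 1835.2656) = 57.20 km
Closest pair: 3–5 at 3.50 km.

3 and 5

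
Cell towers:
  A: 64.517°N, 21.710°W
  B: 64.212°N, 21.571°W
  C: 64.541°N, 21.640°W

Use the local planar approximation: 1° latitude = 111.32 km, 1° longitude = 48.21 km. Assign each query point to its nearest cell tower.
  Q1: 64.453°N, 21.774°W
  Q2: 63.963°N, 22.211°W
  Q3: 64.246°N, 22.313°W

Q1→A; Q2→B; Q3→B

Q1 at 64.453°N, 21.774°W:
  A: 7.764 km
  B: 28.557 km
  C: 11.734 km
  → nearest: A (7.764 km)
Q2 at 63.963°N, 22.211°W:
  A: 66.232 km
  B: 41.477 km
  C: 69.984 km
  → nearest: B (41.477 km)
Q3 at 64.246°N, 22.313°W:
  A: 41.895 km
  B: 35.971 km
  C: 46.164 km
  → nearest: B (35.971 km)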